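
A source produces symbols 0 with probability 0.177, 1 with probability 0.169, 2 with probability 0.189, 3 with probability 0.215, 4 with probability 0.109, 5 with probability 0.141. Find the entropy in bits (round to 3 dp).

H = −Σ pᵢ log₂ pᵢ.
−0.177·log₂(0.177) = 0.4422
−0.169·log₂(0.169) = 0.4335
−0.189·log₂(0.189) = 0.4543
−0.215·log₂(0.215) = 0.4768
−0.109·log₂(0.109) = 0.3485
−0.141·log₂(0.141) = 0.3985
Sum ≈ 2.5537 → 2.554 bits.

2.554 bits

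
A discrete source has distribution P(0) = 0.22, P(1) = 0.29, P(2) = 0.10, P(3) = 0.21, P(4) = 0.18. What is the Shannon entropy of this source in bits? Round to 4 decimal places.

2.2488 bits

H = −Σ pᵢ log₂ pᵢ.
−0.22·log₂(0.22) = 0.4806
−0.29·log₂(0.29) = 0.5179
−0.10·log₂(0.10) = 0.3322
−0.21·log₂(0.21) = 0.4728
−0.18·log₂(0.18) = 0.4453
Sum ≈ 2.2488 → 2.2488 bits.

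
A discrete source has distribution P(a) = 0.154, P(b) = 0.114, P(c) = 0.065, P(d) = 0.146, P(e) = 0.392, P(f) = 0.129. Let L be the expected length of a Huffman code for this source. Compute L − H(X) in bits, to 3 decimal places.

0.050 bits

Entropy H = −Σ p log₂ p ≈ 2.3452 bits.
Huffman merges: 13/200+57/500→179/1000; 129/1000+73/500→11/40; 77/500+179/1000→333/1000; 11/40+333/1000→76/125; 49/125+76/125→1. L = 479/200 ≈ 2.3950.
L − H = 2.3950 − 2.3452 = 0.050 bits.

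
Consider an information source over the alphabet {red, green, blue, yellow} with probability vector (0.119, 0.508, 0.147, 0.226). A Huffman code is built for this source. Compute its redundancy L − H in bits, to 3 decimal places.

0.005 bits

Entropy H = −Σ p log₂ p ≈ 1.7533 bits.
Huffman merges: 119/1000+147/1000→133/500; 113/500+133/500→123/250; 123/250+127/250→1. L = 879/500 ≈ 1.7580.
L − H = 1.7580 − 1.7533 = 0.005 bits.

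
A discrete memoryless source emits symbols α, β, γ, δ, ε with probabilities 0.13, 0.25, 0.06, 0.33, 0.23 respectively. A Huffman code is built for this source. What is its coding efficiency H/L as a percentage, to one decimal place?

Entropy H = −Σ p log₂ p ≈ 2.1417 bits.
Huffman merges: 3/50+13/100→19/100; 19/100+23/100→21/50; 1/4+33/100→29/50; 21/50+29/50→1. L = 219/100 ≈ 2.1900.
Efficiency = H/L = 2.1417/2.1900 = 97.8%.

97.8%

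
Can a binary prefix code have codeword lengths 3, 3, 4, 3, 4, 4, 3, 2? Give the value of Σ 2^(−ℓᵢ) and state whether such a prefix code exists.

With common denominator 2^4 = 16: Σ 2^(−ℓᵢ) = 2/16 + 2/16 + 1/16 + 2/16 + 1/16 + 1/16 + 2/16 + 4/16 = 15/16 = 0.9375.
Kraft's inequality requires Σ ≤ 1; here Σ = 0.9375 ≤ 1, so such a prefix code exists.

0.9375; yes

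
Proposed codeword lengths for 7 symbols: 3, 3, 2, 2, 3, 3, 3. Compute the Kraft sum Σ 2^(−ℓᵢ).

With common denominator 2^3 = 8: Σ 2^(−ℓᵢ) = 1/8 + 1/8 + 2/8 + 2/8 + 1/8 + 1/8 + 1/8 = 9/8 = 1.125.

1.125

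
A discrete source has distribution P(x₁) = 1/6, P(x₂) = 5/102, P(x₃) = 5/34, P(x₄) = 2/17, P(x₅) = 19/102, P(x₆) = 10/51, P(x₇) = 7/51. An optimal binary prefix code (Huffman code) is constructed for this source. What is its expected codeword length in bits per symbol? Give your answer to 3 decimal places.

Repeatedly combine the two least-probable nodes; the expected code length is the sum of the merged weights.
merge 5/102 + 2/17 → 1/6
merge 7/51 + 5/34 → 29/102
merge 1/6 + 1/6 → 1/3
merge 19/102 + 10/51 → 13/34
merge 29/102 + 1/3 → 21/34
merge 13/34 + 21/34 → 1
L = 1/6 + 29/102 + 1/3 + 13/34 + 21/34 + 1 = 142/51 ≈ 2.784 bits/symbol.

2.784 bits/symbol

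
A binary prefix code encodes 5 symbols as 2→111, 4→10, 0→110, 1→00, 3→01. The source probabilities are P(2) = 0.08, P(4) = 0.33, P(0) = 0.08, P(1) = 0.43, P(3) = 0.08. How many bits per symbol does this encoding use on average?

L̄ = Σ pᵢ·ℓᵢ = 0.08·3 + 0.33·2 + 0.08·3 + 0.43·2 + 0.08·2 = 2.16 bits/symbol.

2.16 bits/symbol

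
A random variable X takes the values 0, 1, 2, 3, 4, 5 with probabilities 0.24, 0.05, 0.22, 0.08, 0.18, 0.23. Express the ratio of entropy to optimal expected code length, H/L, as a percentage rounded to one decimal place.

Entropy H = −Σ p log₂ p ≈ 2.4153 bits.
Huffman merges: 1/20+2/25→13/100; 13/100+9/50→31/100; 11/50+23/100→9/20; 6/25+31/100→11/20; 9/20+11/20→1. L = 61/25 ≈ 2.4400.
Efficiency = H/L = 2.4153/2.4400 = 99.0%.

99.0%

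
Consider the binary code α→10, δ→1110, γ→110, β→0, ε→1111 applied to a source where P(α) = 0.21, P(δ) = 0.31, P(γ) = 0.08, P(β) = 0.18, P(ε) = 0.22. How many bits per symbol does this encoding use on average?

L̄ = Σ pᵢ·ℓᵢ = 0.21·2 + 0.31·4 + 0.08·3 + 0.18·1 + 0.22·4 = 2.96 bits/symbol.

2.96 bits/symbol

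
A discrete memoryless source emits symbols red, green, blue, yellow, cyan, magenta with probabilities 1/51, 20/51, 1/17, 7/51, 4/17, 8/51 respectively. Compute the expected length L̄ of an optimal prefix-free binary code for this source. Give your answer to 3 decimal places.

2.275 bits/symbol

Repeatedly combine the two least-probable nodes; the expected code length is the sum of the merged weights.
merge 1/51 + 1/17 → 4/51
merge 4/51 + 7/51 → 11/51
merge 8/51 + 11/51 → 19/51
merge 4/17 + 19/51 → 31/51
merge 20/51 + 31/51 → 1
L = 4/51 + 11/51 + 19/51 + 31/51 + 1 = 116/51 ≈ 2.275 bits/symbol.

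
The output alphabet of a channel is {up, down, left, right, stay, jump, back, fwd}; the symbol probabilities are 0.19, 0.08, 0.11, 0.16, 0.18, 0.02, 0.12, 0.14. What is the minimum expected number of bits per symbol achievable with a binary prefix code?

2.91 bits/symbol

Repeatedly combine the two least-probable nodes; the expected code length is the sum of the merged weights.
merge 1/50 + 2/25 → 1/10
merge 1/10 + 11/100 → 21/100
merge 3/25 + 7/50 → 13/50
merge 4/25 + 9/50 → 17/50
merge 19/100 + 21/100 → 2/5
merge 13/50 + 17/50 → 3/5
merge 2/5 + 3/5 → 1
L = 1/10 + 21/100 + 13/50 + 17/50 + 2/5 + 3/5 + 1 = 291/100 = 2.91 bits/symbol.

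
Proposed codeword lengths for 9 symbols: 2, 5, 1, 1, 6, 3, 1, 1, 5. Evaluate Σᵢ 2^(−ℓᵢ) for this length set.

With common denominator 2^6 = 64: Σ 2^(−ℓᵢ) = 16/64 + 2/64 + 32/64 + 32/64 + 1/64 + 8/64 + 32/64 + 32/64 + 2/64 = 157/64 = 2.453125.

2.453125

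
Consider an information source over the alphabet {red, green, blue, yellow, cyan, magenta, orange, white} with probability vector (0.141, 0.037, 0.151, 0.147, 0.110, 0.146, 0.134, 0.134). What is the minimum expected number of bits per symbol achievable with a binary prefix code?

Repeatedly combine the two least-probable nodes; the expected code length is the sum of the merged weights.
merge 37/1000 + 11/100 → 147/1000
merge 67/500 + 67/500 → 67/250
merge 141/1000 + 73/500 → 287/1000
merge 147/1000 + 147/1000 → 147/500
merge 151/1000 + 67/250 → 419/1000
merge 287/1000 + 147/500 → 581/1000
merge 419/1000 + 581/1000 → 1
L = 147/1000 + 67/250 + 287/1000 + 147/500 + 419/1000 + 581/1000 + 1 = 749/250 = 2.996 bits/symbol.

2.996 bits/symbol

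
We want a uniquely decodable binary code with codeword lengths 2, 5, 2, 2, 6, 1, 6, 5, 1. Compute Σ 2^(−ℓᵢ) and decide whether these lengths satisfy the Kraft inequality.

With common denominator 2^6 = 64: Σ 2^(−ℓᵢ) = 16/64 + 2/64 + 16/64 + 16/64 + 1/64 + 32/64 + 1/64 + 2/64 + 32/64 = 118/64 = 1.84375.
Kraft's inequality requires Σ ≤ 1; here Σ = 1.84375 > 1, so no such prefix code exists.

1.84375; no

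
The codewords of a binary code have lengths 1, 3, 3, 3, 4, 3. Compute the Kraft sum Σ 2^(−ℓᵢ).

With common denominator 2^4 = 16: Σ 2^(−ℓᵢ) = 8/16 + 2/16 + 2/16 + 2/16 + 1/16 + 2/16 = 17/16 = 1.0625.

1.0625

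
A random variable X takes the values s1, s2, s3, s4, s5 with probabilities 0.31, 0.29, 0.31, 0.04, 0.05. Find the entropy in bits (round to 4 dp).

H = −Σ pᵢ log₂ pᵢ.
−0.31·log₂(0.31) = 0.5238
−0.29·log₂(0.29) = 0.5179
−0.31·log₂(0.31) = 0.5238
−0.04·log₂(0.04) = 0.1858
−0.05·log₂(0.05) = 0.2161
Sum ≈ 1.9673 → 1.9673 bits.

1.9673 bits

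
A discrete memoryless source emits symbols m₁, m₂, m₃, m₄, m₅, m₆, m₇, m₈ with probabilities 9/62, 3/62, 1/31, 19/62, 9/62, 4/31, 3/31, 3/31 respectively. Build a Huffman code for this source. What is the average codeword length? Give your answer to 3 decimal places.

Repeatedly combine the two least-probable nodes; the expected code length is the sum of the merged weights.
merge 1/31 + 3/62 → 5/62
merge 5/62 + 3/31 → 11/62
merge 3/31 + 4/31 → 7/31
merge 9/62 + 9/62 → 9/31
merge 11/62 + 7/31 → 25/62
merge 9/31 + 19/62 → 37/62
merge 25/62 + 37/62 → 1
L = 5/62 + 11/62 + 7/31 + 9/31 + 25/62 + 37/62 + 1 = 86/31 ≈ 2.774 bits/symbol.

2.774 bits/symbol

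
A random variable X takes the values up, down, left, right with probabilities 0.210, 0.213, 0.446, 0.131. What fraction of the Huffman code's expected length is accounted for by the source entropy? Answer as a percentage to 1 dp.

97.7%

Entropy H = −Σ p log₂ p ≈ 1.8517 bits.
Huffman merges: 131/1000+21/100→341/1000; 213/1000+341/1000→277/500; 223/500+277/500→1. L = 379/200 ≈ 1.8950.
Efficiency = H/L = 1.8517/1.8950 = 97.7%.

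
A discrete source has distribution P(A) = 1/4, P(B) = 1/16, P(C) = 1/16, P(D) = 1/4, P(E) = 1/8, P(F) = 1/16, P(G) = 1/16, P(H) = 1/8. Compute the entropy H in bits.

Each probability is a power of 1/2, so log₂(1/p) is an integer.
H = Σ p·log₂(1/p) = 1/4·2 + 1/16·4 + 1/16·4 + 1/4·2 + 1/8·3 + 1/16·4 + 1/16·4 + 1/8·3 = 2.75 bits.

2.75 bits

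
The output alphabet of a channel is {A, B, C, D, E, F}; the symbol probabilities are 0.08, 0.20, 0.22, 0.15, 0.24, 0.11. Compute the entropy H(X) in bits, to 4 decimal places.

2.4914 bits

H = −Σ pᵢ log₂ pᵢ.
−0.08·log₂(0.08) = 0.2915
−0.20·log₂(0.20) = 0.4644
−0.22·log₂(0.22) = 0.4806
−0.15·log₂(0.15) = 0.4105
−0.24·log₂(0.24) = 0.4941
−0.11·log₂(0.11) = 0.3503
Sum ≈ 2.4914 → 2.4914 bits.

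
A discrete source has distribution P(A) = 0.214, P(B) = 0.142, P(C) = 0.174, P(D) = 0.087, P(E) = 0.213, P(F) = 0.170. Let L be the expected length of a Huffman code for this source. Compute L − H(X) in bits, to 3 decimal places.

Entropy H = −Σ p log₂ p ≈ 2.5311 bits.
Huffman merges: 87/1000+71/500→229/1000; 17/100+87/500→43/125; 213/1000+107/500→427/1000; 229/1000+43/125→573/1000; 427/1000+573/1000→1. L = 2573/1000 ≈ 2.5730.
L − H = 2.5730 − 2.5311 = 0.042 bits.

0.042 bits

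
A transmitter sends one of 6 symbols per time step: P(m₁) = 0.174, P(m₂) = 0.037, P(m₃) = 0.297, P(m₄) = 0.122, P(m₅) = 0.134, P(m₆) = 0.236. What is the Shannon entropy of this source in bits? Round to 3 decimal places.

2.386 bits

H = −Σ pᵢ log₂ pᵢ.
−0.174·log₂(0.174) = 0.4390
−0.037·log₂(0.037) = 0.1760
−0.297·log₂(0.297) = 0.5202
−0.122·log₂(0.122) = 0.3703
−0.134·log₂(0.134) = 0.3886
−0.236·log₂(0.236) = 0.4916
Sum ≈ 2.3856 → 2.386 bits.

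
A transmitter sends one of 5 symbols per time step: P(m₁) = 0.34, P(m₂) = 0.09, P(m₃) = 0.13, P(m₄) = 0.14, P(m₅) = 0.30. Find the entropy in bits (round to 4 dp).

2.1427 bits

H = −Σ pᵢ log₂ pᵢ.
−0.34·log₂(0.34) = 0.5292
−0.09·log₂(0.09) = 0.3127
−0.13·log₂(0.13) = 0.3826
−0.14·log₂(0.14) = 0.3971
−0.30·log₂(0.30) = 0.5211
Sum ≈ 2.1427 → 2.1427 bits.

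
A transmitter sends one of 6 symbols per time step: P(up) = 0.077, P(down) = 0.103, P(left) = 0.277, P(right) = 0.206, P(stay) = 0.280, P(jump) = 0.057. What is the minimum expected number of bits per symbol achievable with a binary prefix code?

Repeatedly combine the two least-probable nodes; the expected code length is the sum of the merged weights.
merge 57/1000 + 77/1000 → 67/500
merge 103/1000 + 67/500 → 237/1000
merge 103/500 + 237/1000 → 443/1000
merge 277/1000 + 7/25 → 557/1000
merge 443/1000 + 557/1000 → 1
L = 67/500 + 237/1000 + 443/1000 + 557/1000 + 1 = 2371/1000 = 2.371 bits/symbol.

2.371 bits/symbol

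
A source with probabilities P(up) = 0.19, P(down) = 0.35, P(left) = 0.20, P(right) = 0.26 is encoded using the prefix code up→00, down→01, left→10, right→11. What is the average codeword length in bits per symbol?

2 bits/symbol

L̄ = Σ pᵢ·ℓᵢ = 0.19·2 + 0.35·2 + 0.20·2 + 0.26·2 = 2 bits/symbol.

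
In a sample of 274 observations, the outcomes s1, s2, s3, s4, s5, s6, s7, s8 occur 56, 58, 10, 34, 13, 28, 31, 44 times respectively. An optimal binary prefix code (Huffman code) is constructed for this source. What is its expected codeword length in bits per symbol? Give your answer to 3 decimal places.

Probabilities are the counts divided by 274.
Repeatedly combine the two least-probable nodes; the expected code length is the sum of the merged weights.
merge 5/137 + 13/274 → 23/274
merge 23/274 + 14/137 → 51/274
merge 31/274 + 17/137 → 65/274
merge 22/137 + 51/274 → 95/274
merge 28/137 + 29/137 → 57/137
merge 65/274 + 95/274 → 80/137
merge 57/137 + 80/137 → 1
L = 23/274 + 51/274 + 65/274 + 95/274 + 57/137 + 80/137 + 1 = 391/137 ≈ 2.854 bits/symbol.

2.854 bits/symbol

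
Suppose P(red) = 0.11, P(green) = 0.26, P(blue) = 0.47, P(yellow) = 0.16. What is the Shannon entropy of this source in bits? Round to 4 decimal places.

H = −Σ pᵢ log₂ pᵢ.
−0.11·log₂(0.11) = 0.3503
−0.26·log₂(0.26) = 0.5053
−0.47·log₂(0.47) = 0.5120
−0.16·log₂(0.16) = 0.4230
Sum ≈ 1.7905 → 1.7905 bits.

1.7905 bits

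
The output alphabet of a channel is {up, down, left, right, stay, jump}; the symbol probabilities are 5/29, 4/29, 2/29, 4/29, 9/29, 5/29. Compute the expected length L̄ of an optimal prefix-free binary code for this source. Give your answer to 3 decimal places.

2.517 bits/symbol

Repeatedly combine the two least-probable nodes; the expected code length is the sum of the merged weights.
merge 2/29 + 4/29 → 6/29
merge 4/29 + 5/29 → 9/29
merge 5/29 + 6/29 → 11/29
merge 9/29 + 9/29 → 18/29
merge 11/29 + 18/29 → 1
L = 6/29 + 9/29 + 11/29 + 18/29 + 1 = 73/29 ≈ 2.517 bits/symbol.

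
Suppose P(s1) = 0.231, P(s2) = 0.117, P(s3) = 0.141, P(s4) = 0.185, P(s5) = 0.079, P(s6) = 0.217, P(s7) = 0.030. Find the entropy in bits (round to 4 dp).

H = −Σ pᵢ log₂ pᵢ.
−0.231·log₂(0.231) = 0.4883
−0.117·log₂(0.117) = 0.3622
−0.141·log₂(0.141) = 0.3985
−0.185·log₂(0.185) = 0.4504
−0.079·log₂(0.079) = 0.2893
−0.217·log₂(0.217) = 0.4783
−0.030·log₂(0.030) = 0.1518
Sum ≈ 2.6188 → 2.6188 bits.

2.6188 bits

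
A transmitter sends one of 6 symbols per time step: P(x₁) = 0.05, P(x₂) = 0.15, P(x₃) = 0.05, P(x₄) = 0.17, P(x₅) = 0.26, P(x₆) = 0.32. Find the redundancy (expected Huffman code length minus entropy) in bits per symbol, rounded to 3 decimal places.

0.041 bits

Entropy H = −Σ p log₂ p ≈ 2.3086 bits.
Huffman merges: 1/20+1/20→1/10; 1/10+3/20→1/4; 17/100+1/4→21/50; 13/50+8/25→29/50; 21/50+29/50→1. L = 47/20 ≈ 2.3500.
L − H = 2.3500 − 2.3086 = 0.041 bits.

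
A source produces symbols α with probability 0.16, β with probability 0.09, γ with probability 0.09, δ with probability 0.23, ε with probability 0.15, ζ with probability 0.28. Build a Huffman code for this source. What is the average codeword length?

Repeatedly combine the two least-probable nodes; the expected code length is the sum of the merged weights.
merge 9/100 + 9/100 → 9/50
merge 3/20 + 4/25 → 31/100
merge 9/50 + 23/100 → 41/100
merge 7/25 + 31/100 → 59/100
merge 41/100 + 59/100 → 1
L = 9/50 + 31/100 + 41/100 + 59/100 + 1 = 249/100 = 2.49 bits/symbol.

2.49 bits/symbol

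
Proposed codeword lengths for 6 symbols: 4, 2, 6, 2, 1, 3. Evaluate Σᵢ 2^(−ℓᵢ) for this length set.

With common denominator 2^6 = 64: Σ 2^(−ℓᵢ) = 4/64 + 16/64 + 1/64 + 16/64 + 32/64 + 8/64 = 77/64 = 1.203125.

1.203125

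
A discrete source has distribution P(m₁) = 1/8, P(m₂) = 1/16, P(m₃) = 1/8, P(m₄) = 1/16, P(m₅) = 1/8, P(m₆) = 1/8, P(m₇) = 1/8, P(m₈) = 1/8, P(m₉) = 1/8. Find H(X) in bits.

3.125 bits

Each probability is a power of 1/2, so log₂(1/p) is an integer.
H = Σ p·log₂(1/p) = 1/8·3 + 1/16·4 + 1/8·3 + 1/16·4 + 1/8·3 + 1/8·3 + 1/8·3 + 1/8·3 + 1/8·3 = 3.125 bits.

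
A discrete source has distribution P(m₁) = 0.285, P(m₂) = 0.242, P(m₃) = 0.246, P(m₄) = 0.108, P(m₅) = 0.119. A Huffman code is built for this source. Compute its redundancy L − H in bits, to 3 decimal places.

0.006 bits

Entropy H = −Σ p log₂ p ≈ 2.2214 bits.
Huffman merges: 27/250+119/1000→227/1000; 227/1000+121/500→469/1000; 123/500+57/200→531/1000; 469/1000+531/1000→1. L = 2227/1000 ≈ 2.2270.
L − H = 2.2270 − 2.2214 = 0.006 bits.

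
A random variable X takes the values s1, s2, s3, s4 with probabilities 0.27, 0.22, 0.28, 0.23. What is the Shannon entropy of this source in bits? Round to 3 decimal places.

1.992 bits

H = −Σ pᵢ log₂ pᵢ.
−0.27·log₂(0.27) = 0.5100
−0.22·log₂(0.22) = 0.4806
−0.28·log₂(0.28) = 0.5142
−0.23·log₂(0.23) = 0.4877
Sum ≈ 1.9925 → 1.992 bits.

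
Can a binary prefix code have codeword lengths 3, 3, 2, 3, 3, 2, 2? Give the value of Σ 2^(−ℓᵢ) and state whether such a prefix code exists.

1.25; no

With common denominator 2^3 = 8: Σ 2^(−ℓᵢ) = 1/8 + 1/8 + 2/8 + 1/8 + 1/8 + 2/8 + 2/8 = 10/8 = 1.25.
Kraft's inequality requires Σ ≤ 1; here Σ = 1.25 > 1, so no such prefix code exists.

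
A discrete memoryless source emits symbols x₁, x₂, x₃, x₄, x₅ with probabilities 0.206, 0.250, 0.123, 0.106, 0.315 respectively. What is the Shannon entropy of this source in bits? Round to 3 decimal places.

2.210 bits

H = −Σ pᵢ log₂ pᵢ.
−0.206·log₂(0.206) = 0.4695
−0.250·log₂(0.250) = 0.5000
−0.123·log₂(0.123) = 0.3719
−0.106·log₂(0.106) = 0.3432
−0.315·log₂(0.315) = 0.5250
Sum ≈ 2.2096 → 2.210 bits.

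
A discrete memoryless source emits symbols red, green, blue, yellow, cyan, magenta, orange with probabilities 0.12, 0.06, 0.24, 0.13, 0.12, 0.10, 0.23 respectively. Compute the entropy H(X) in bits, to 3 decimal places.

2.674 bits

H = −Σ pᵢ log₂ pᵢ.
−0.12·log₂(0.12) = 0.3671
−0.06·log₂(0.06) = 0.2435
−0.24·log₂(0.24) = 0.4941
−0.13·log₂(0.13) = 0.3826
−0.12·log₂(0.12) = 0.3671
−0.10·log₂(0.10) = 0.3322
−0.23·log₂(0.23) = 0.4877
Sum ≈ 2.6743 → 2.674 bits.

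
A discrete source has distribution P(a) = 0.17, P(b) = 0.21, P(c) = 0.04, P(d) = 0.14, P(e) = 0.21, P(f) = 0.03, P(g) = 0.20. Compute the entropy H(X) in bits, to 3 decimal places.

2.579 bits

H = −Σ pᵢ log₂ pᵢ.
−0.17·log₂(0.17) = 0.4346
−0.21·log₂(0.21) = 0.4728
−0.04·log₂(0.04) = 0.1858
−0.14·log₂(0.14) = 0.3971
−0.21·log₂(0.21) = 0.4728
−0.03·log₂(0.03) = 0.1518
−0.20·log₂(0.20) = 0.4644
Sum ≈ 2.5793 → 2.579 bits.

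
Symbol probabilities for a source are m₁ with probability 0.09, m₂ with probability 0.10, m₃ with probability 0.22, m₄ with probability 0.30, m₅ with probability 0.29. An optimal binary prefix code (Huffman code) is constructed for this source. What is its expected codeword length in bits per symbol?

Repeatedly combine the two least-probable nodes; the expected code length is the sum of the merged weights.
merge 9/100 + 1/10 → 19/100
merge 19/100 + 11/50 → 41/100
merge 29/100 + 3/10 → 59/100
merge 41/100 + 59/100 → 1
L = 19/100 + 41/100 + 59/100 + 1 = 219/100 = 2.19 bits/symbol.

2.19 bits/symbol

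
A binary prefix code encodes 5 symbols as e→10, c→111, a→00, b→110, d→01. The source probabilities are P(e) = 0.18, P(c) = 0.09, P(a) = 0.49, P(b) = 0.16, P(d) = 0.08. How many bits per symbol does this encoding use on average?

2.25 bits/symbol

L̄ = Σ pᵢ·ℓᵢ = 0.18·2 + 0.09·3 + 0.49·2 + 0.16·3 + 0.08·2 = 2.25 bits/symbol.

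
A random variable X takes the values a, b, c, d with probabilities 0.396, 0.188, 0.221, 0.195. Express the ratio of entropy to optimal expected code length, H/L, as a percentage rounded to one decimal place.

Entropy H = −Σ p log₂ p ≈ 1.9237 bits.
Huffman merges: 47/250+39/200→383/1000; 221/1000+383/1000→151/250; 99/250+151/250→1. L = 1987/1000 ≈ 1.9870.
Efficiency = H/L = 1.9237/1.9870 = 96.8%.

96.8%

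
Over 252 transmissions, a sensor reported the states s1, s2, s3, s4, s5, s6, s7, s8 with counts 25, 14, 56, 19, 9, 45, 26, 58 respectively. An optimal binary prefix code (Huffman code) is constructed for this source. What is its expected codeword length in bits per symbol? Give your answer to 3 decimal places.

2.806 bits/symbol

Probabilities are the counts divided by 252.
Repeatedly combine the two least-probable nodes; the expected code length is the sum of the merged weights.
merge 1/28 + 1/18 → 23/252
merge 19/252 + 23/252 → 1/6
merge 25/252 + 13/126 → 17/84
merge 1/6 + 5/28 → 29/84
merge 17/84 + 2/9 → 107/252
merge 29/126 + 29/84 → 145/252
merge 107/252 + 145/252 → 1
L = 23/252 + 1/6 + 17/84 + 29/84 + 107/252 + 145/252 + 1 = 101/36 ≈ 2.806 bits/symbol.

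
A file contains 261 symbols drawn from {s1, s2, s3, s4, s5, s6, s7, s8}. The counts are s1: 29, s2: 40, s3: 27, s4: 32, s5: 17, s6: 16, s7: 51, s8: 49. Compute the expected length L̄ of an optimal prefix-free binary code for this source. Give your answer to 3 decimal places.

2.931 bits/symbol

Probabilities are the counts divided by 261.
Repeatedly combine the two least-probable nodes; the expected code length is the sum of the merged weights.
merge 16/261 + 17/261 → 11/87
merge 3/29 + 1/9 → 56/261
merge 32/261 + 11/87 → 65/261
merge 40/261 + 49/261 → 89/261
merge 17/87 + 56/261 → 107/261
merge 65/261 + 89/261 → 154/261
merge 107/261 + 154/261 → 1
L = 11/87 + 56/261 + 65/261 + 89/261 + 107/261 + 154/261 + 1 = 85/29 ≈ 2.931 bits/symbol.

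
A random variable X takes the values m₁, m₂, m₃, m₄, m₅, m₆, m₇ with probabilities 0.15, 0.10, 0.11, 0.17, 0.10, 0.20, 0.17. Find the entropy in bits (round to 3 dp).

2.759 bits

H = −Σ pᵢ log₂ pᵢ.
−0.15·log₂(0.15) = 0.4105
−0.10·log₂(0.10) = 0.3322
−0.11·log₂(0.11) = 0.3503
−0.17·log₂(0.17) = 0.4346
−0.10·log₂(0.10) = 0.3322
−0.20·log₂(0.20) = 0.4644
−0.17·log₂(0.17) = 0.4346
Sum ≈ 2.7588 → 2.759 bits.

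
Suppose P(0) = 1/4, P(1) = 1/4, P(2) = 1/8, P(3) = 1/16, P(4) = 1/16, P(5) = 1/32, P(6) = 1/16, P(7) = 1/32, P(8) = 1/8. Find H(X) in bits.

2.8125 bits

Each probability is a power of 1/2, so log₂(1/p) is an integer.
H = Σ p·log₂(1/p) = 1/4·2 + 1/4·2 + 1/8·3 + 1/16·4 + 1/16·4 + 1/32·5 + 1/16·4 + 1/32·5 + 1/8·3 = 2.8125 bits.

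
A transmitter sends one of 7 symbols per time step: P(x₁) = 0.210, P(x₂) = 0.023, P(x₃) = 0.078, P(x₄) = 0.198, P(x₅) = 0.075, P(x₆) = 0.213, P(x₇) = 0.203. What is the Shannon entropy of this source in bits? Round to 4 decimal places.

H = −Σ pᵢ log₂ pᵢ.
−0.210·log₂(0.210) = 0.4728
−0.023·log₂(0.023) = 0.1252
−0.078·log₂(0.078) = 0.2871
−0.198·log₂(0.198) = 0.4626
−0.075·log₂(0.075) = 0.2803
−0.213·log₂(0.213) = 0.4752
−0.203·log₂(0.203) = 0.4670
Sum ≈ 2.5702 → 2.5702 bits.

2.5702 bits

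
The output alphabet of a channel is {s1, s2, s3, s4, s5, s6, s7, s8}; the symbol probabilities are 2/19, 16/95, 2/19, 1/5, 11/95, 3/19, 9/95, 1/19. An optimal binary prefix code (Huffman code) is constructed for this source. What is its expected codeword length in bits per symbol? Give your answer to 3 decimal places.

Repeatedly combine the two least-probable nodes; the expected code length is the sum of the merged weights.
merge 1/19 + 9/95 → 14/95
merge 2/19 + 2/19 → 4/19
merge 11/95 + 14/95 → 5/19
merge 3/19 + 16/95 → 31/95
merge 1/5 + 4/19 → 39/95
merge 5/19 + 31/95 → 56/95
merge 39/95 + 56/95 → 1
L = 14/95 + 4/19 + 5/19 + 31/95 + 39/95 + 56/95 + 1 = 56/19 ≈ 2.947 bits/symbol.

2.947 bits/symbol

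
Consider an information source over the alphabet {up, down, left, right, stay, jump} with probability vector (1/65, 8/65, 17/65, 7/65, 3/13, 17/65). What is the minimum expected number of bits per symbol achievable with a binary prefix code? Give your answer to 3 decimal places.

2.369 bits/symbol

Repeatedly combine the two least-probable nodes; the expected code length is the sum of the merged weights.
merge 1/65 + 7/65 → 8/65
merge 8/65 + 8/65 → 16/65
merge 3/13 + 16/65 → 31/65
merge 17/65 + 17/65 → 34/65
merge 31/65 + 34/65 → 1
L = 8/65 + 16/65 + 31/65 + 34/65 + 1 = 154/65 ≈ 2.369 bits/symbol.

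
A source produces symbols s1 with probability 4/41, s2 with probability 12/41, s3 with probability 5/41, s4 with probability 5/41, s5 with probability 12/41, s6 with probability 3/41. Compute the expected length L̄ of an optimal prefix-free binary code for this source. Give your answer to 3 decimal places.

Repeatedly combine the two least-probable nodes; the expected code length is the sum of the merged weights.
merge 3/41 + 4/41 → 7/41
merge 5/41 + 5/41 → 10/41
merge 7/41 + 10/41 → 17/41
merge 12/41 + 12/41 → 24/41
merge 17/41 + 24/41 → 1
L = 7/41 + 10/41 + 17/41 + 24/41 + 1 = 99/41 ≈ 2.415 bits/symbol.

2.415 bits/symbol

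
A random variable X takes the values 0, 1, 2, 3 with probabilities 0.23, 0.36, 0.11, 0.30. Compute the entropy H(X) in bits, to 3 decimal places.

1.890 bits

H = −Σ pᵢ log₂ pᵢ.
−0.23·log₂(0.23) = 0.4877
−0.36·log₂(0.36) = 0.5306
−0.11·log₂(0.11) = 0.3503
−0.30·log₂(0.30) = 0.5211
Sum ≈ 1.8897 → 1.890 bits.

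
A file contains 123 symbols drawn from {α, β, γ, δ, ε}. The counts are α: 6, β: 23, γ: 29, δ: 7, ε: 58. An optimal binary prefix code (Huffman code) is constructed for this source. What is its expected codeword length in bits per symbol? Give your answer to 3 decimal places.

Probabilities are the counts divided by 123.
Repeatedly combine the two least-probable nodes; the expected code length is the sum of the merged weights.
merge 2/41 + 7/123 → 13/123
merge 13/123 + 23/123 → 12/41
merge 29/123 + 12/41 → 65/123
merge 58/123 + 65/123 → 1
L = 13/123 + 12/41 + 65/123 + 1 = 79/41 ≈ 1.927 bits/symbol.

1.927 bits/symbol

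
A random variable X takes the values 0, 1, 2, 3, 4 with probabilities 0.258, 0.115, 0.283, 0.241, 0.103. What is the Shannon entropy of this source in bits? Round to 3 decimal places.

2.211 bits

H = −Σ pᵢ log₂ pᵢ.
−0.258·log₂(0.258) = 0.5043
−0.115·log₂(0.115) = 0.3588
−0.283·log₂(0.283) = 0.5154
−0.241·log₂(0.241) = 0.4947
−0.103·log₂(0.103) = 0.3378
Sum ≈ 2.2110 → 2.211 bits.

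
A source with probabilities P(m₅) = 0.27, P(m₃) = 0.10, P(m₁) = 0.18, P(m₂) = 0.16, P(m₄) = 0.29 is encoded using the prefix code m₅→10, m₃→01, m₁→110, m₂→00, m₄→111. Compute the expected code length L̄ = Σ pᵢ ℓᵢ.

L̄ = Σ pᵢ·ℓᵢ = 0.27·2 + 0.10·2 + 0.18·3 + 0.16·2 + 0.29·3 = 2.47 bits/symbol.

2.47 bits/symbol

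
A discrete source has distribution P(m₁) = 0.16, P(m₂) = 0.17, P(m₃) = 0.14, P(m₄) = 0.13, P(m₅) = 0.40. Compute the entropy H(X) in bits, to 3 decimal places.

H = −Σ pᵢ log₂ pᵢ.
−0.16·log₂(0.16) = 0.4230
−0.17·log₂(0.17) = 0.4346
−0.14·log₂(0.14) = 0.3971
−0.13·log₂(0.13) = 0.3826
−0.40·log₂(0.40) = 0.5288
Sum ≈ 2.1661 → 2.166 bits.

2.166 bits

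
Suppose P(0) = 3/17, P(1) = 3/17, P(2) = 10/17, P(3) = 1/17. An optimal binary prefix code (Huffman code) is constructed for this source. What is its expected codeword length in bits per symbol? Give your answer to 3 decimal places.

1.647 bits/symbol

Repeatedly combine the two least-probable nodes; the expected code length is the sum of the merged weights.
merge 1/17 + 3/17 → 4/17
merge 3/17 + 4/17 → 7/17
merge 7/17 + 10/17 → 1
L = 4/17 + 7/17 + 1 = 28/17 ≈ 1.647 bits/symbol.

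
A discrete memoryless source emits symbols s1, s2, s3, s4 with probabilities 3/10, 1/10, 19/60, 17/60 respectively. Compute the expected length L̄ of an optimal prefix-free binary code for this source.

Repeatedly combine the two least-probable nodes; the expected code length is the sum of the merged weights.
merge 1/10 + 17/60 → 23/60
merge 3/10 + 19/60 → 37/60
merge 23/60 + 37/60 → 1
L = 23/60 + 37/60 + 1 = 2 bits/symbol.

2 bits/symbol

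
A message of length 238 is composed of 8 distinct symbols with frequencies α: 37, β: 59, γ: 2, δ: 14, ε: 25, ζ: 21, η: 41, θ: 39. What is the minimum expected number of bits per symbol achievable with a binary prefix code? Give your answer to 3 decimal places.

Probabilities are the counts divided by 238.
Repeatedly combine the two least-probable nodes; the expected code length is the sum of the merged weights.
merge 1/119 + 1/17 → 8/119
merge 8/119 + 3/34 → 37/238
merge 25/238 + 37/238 → 31/119
merge 37/238 + 39/238 → 38/119
merge 41/238 + 59/238 → 50/119
merge 31/119 + 38/119 → 69/119
merge 50/119 + 69/119 → 1
L = 8/119 + 37/238 + 31/119 + 38/119 + 50/119 + 69/119 + 1 = 667/238 ≈ 2.803 bits/symbol.

2.803 bits/symbol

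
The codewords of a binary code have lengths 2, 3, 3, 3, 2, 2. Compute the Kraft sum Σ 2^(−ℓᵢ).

1.125

With common denominator 2^3 = 8: Σ 2^(−ℓᵢ) = 2/8 + 1/8 + 1/8 + 1/8 + 2/8 + 2/8 = 9/8 = 1.125.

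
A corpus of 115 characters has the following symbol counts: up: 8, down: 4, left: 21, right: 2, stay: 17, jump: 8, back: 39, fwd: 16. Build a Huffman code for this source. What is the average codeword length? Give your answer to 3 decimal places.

Probabilities are the counts divided by 115.
Repeatedly combine the two least-probable nodes; the expected code length is the sum of the merged weights.
merge 2/115 + 4/115 → 6/115
merge 6/115 + 8/115 → 14/115
merge 8/115 + 14/115 → 22/115
merge 16/115 + 17/115 → 33/115
merge 21/115 + 22/115 → 43/115
merge 33/115 + 39/115 → 72/115
merge 43/115 + 72/115 → 1
L = 6/115 + 14/115 + 22/115 + 33/115 + 43/115 + 72/115 + 1 = 61/23 ≈ 2.652 bits/symbol.

2.652 bits/symbol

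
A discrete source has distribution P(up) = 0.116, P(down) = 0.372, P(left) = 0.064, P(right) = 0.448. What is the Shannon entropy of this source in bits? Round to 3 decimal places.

1.664 bits

H = −Σ pᵢ log₂ pᵢ.
−0.116·log₂(0.116) = 0.3605
−0.372·log₂(0.372) = 0.5307
−0.064·log₂(0.064) = 0.2538
−0.448·log₂(0.448) = 0.5190
Sum ≈ 1.6640 → 1.664 bits.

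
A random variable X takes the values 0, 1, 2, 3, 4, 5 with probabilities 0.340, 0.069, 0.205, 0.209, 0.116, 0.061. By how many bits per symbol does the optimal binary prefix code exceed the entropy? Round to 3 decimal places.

0.033 bits

Entropy H = −Σ p log₂ p ≈ 2.3427 bits.
Huffman merges: 61/1000+69/1000→13/100; 29/250+13/100→123/500; 41/200+209/1000→207/500; 123/500+17/50→293/500; 207/500+293/500→1. L = 297/125 ≈ 2.3760.
L − H = 2.3760 − 2.3427 = 0.033 bits.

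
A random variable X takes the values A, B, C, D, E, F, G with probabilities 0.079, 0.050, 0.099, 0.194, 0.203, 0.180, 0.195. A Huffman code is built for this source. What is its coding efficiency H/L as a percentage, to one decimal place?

97.7%

Entropy H = −Σ p log₂ p ≈ 2.6669 bits.
Huffman merges: 1/20+79/1000→129/1000; 99/1000+129/1000→57/250; 9/50+97/500→187/500; 39/200+203/1000→199/500; 57/250+187/500→301/500; 199/500+301/500→1. L = 2731/1000 ≈ 2.7310.
Efficiency = H/L = 2.6669/2.7310 = 97.7%.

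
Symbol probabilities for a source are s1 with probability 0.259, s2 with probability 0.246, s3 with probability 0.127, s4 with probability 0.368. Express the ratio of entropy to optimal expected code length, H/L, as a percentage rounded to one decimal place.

95.6%

Entropy H = −Σ p log₂ p ≈ 1.9113 bits.
Huffman merges: 127/1000+123/500→373/1000; 259/1000+46/125→627/1000; 373/1000+627/1000→1. L = 2 ≈ 2.0000.
Efficiency = H/L = 1.9113/2.0000 = 95.6%.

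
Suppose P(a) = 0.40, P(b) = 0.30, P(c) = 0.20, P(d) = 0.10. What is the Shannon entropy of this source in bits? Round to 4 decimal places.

H = −Σ pᵢ log₂ pᵢ.
−0.40·log₂(0.40) = 0.5288
−0.30·log₂(0.30) = 0.5211
−0.20·log₂(0.20) = 0.4644
−0.10·log₂(0.10) = 0.3322
Sum ≈ 1.8464 → 1.8464 bits.

1.8464 bits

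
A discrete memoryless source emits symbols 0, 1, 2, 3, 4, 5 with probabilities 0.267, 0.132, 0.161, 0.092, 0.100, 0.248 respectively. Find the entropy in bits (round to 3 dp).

H = −Σ pᵢ log₂ pᵢ.
−0.267·log₂(0.267) = 0.5087
−0.132·log₂(0.132) = 0.3856
−0.161·log₂(0.161) = 0.4242
−0.092·log₂(0.092) = 0.3167
−0.100·log₂(0.100) = 0.3322
−0.248·log₂(0.248) = 0.4989
Sum ≈ 2.4662 → 2.466 bits.

2.466 bits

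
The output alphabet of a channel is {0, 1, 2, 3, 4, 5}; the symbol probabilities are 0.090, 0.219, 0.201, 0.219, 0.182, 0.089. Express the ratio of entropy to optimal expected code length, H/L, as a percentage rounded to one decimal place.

Entropy H = −Σ p log₂ p ≈ 2.4955 bits.
Huffman merges: 89/1000+9/100→179/1000; 179/1000+91/500→361/1000; 201/1000+219/1000→21/50; 219/1000+361/1000→29/50; 21/50+29/50→1. L = 127/50 ≈ 2.5400.
Efficiency = H/L = 2.4955/2.5400 = 98.2%.

98.2%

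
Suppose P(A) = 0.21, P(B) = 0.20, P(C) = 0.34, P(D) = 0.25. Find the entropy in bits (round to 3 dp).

H = −Σ pᵢ log₂ pᵢ.
−0.21·log₂(0.21) = 0.4728
−0.20·log₂(0.20) = 0.4644
−0.34·log₂(0.34) = 0.5292
−0.25·log₂(0.25) = 0.5000
Sum ≈ 1.9664 → 1.966 bits.

1.966 bits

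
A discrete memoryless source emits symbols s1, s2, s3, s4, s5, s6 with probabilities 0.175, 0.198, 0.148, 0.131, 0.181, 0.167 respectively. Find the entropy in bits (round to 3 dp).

H = −Σ pᵢ log₂ pᵢ.
−0.175·log₂(0.175) = 0.4401
−0.198·log₂(0.198) = 0.4626
−0.148·log₂(0.148) = 0.4079
−0.131·log₂(0.131) = 0.3841
−0.181·log₂(0.181) = 0.4463
−0.167·log₂(0.167) = 0.4312
Sum ≈ 2.5723 → 2.572 bits.

2.572 bits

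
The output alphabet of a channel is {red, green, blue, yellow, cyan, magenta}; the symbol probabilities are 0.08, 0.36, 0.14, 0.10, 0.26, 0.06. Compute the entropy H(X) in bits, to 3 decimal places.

2.300 bits

H = −Σ pᵢ log₂ pᵢ.
−0.08·log₂(0.08) = 0.2915
−0.36·log₂(0.36) = 0.5306
−0.14·log₂(0.14) = 0.3971
−0.10·log₂(0.10) = 0.3322
−0.26·log₂(0.26) = 0.5053
−0.06·log₂(0.06) = 0.2435
Sum ≈ 2.3002 → 2.300 bits.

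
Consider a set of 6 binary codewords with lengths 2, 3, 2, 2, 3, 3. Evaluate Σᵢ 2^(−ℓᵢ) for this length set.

With common denominator 2^3 = 8: Σ 2^(−ℓᵢ) = 2/8 + 1/8 + 2/8 + 2/8 + 1/8 + 1/8 = 9/8 = 1.125.

1.125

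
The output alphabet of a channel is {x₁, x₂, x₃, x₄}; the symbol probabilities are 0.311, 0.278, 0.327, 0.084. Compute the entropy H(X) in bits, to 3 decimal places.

1.865 bits

H = −Σ pᵢ log₂ pᵢ.
−0.311·log₂(0.311) = 0.5240
−0.278·log₂(0.278) = 0.5134
−0.327·log₂(0.327) = 0.5273
−0.084·log₂(0.084) = 0.3002
Sum ≈ 1.8650 → 1.865 bits.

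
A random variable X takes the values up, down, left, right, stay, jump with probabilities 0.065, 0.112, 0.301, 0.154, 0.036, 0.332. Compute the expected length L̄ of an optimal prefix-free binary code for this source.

Repeatedly combine the two least-probable nodes; the expected code length is the sum of the merged weights.
merge 9/250 + 13/200 → 101/1000
merge 101/1000 + 14/125 → 213/1000
merge 77/500 + 213/1000 → 367/1000
merge 301/1000 + 83/250 → 633/1000
merge 367/1000 + 633/1000 → 1
L = 101/1000 + 213/1000 + 367/1000 + 633/1000 + 1 = 1157/500 = 2.314 bits/symbol.

2.314 bits/symbol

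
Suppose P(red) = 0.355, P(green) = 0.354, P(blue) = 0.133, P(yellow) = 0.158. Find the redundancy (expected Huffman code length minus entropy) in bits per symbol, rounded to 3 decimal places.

Entropy H = −Σ p log₂ p ≈ 1.8685 bits.
Huffman merges: 133/1000+79/500→291/1000; 291/1000+177/500→129/200; 71/200+129/200→1. L = 242/125 ≈ 1.9360.
L − H = 1.9360 − 1.8685 = 0.068 bits.

0.068 bits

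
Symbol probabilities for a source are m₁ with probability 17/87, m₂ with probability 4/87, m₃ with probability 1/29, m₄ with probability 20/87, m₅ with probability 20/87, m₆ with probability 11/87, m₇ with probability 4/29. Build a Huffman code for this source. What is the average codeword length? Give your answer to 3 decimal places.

Repeatedly combine the two least-probable nodes; the expected code length is the sum of the merged weights.
merge 1/29 + 4/87 → 7/87
merge 7/87 + 11/87 → 6/29
merge 4/29 + 17/87 → 1/3
merge 6/29 + 20/87 → 38/87
merge 20/87 + 1/3 → 49/87
merge 38/87 + 49/87 → 1
L = 7/87 + 6/29 + 1/3 + 38/87 + 49/87 + 1 = 76/29 ≈ 2.621 bits/symbol.

2.621 bits/symbol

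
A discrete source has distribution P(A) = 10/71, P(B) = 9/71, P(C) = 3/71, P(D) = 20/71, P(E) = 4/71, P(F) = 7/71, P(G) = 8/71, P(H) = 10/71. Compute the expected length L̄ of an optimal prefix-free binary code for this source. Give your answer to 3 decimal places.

Repeatedly combine the two least-probable nodes; the expected code length is the sum of the merged weights.
merge 3/71 + 4/71 → 7/71
merge 7/71 + 7/71 → 14/71
merge 8/71 + 9/71 → 17/71
merge 10/71 + 10/71 → 20/71
merge 14/71 + 17/71 → 31/71
merge 20/71 + 20/71 → 40/71
merge 31/71 + 40/71 → 1
L = 7/71 + 14/71 + 17/71 + 20/71 + 31/71 + 40/71 + 1 = 200/71 ≈ 2.817 bits/symbol.

2.817 bits/symbol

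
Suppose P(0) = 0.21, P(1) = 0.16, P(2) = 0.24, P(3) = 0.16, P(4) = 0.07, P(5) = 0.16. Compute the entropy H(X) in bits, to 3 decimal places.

2.505 bits

H = −Σ pᵢ log₂ pᵢ.
−0.21·log₂(0.21) = 0.4728
−0.16·log₂(0.16) = 0.4230
−0.24·log₂(0.24) = 0.4941
−0.16·log₂(0.16) = 0.4230
−0.07·log₂(0.07) = 0.2686
−0.16·log₂(0.16) = 0.4230
Sum ≈ 2.5046 → 2.505 bits.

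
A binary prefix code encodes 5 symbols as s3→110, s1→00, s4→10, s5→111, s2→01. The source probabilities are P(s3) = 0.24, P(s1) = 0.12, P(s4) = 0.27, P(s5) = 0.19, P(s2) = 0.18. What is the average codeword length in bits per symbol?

2.43 bits/symbol

L̄ = Σ pᵢ·ℓᵢ = 0.24·3 + 0.12·2 + 0.27·2 + 0.19·3 + 0.18·2 = 2.43 bits/symbol.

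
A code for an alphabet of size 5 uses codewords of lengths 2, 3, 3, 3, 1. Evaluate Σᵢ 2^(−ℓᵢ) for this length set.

1.125

With common denominator 2^3 = 8: Σ 2^(−ℓᵢ) = 2/8 + 1/8 + 1/8 + 1/8 + 4/8 = 9/8 = 1.125.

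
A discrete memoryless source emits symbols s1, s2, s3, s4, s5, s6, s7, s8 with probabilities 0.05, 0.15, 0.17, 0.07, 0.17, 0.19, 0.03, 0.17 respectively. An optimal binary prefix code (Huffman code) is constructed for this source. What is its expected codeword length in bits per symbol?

2.87 bits/symbol

Repeatedly combine the two least-probable nodes; the expected code length is the sum of the merged weights.
merge 3/100 + 1/20 → 2/25
merge 7/100 + 2/25 → 3/20
merge 3/20 + 3/20 → 3/10
merge 17/100 + 17/100 → 17/50
merge 17/100 + 19/100 → 9/25
merge 3/10 + 17/50 → 16/25
merge 9/25 + 16/25 → 1
L = 2/25 + 3/20 + 3/10 + 17/50 + 9/25 + 16/25 + 1 = 287/100 = 2.87 bits/symbol.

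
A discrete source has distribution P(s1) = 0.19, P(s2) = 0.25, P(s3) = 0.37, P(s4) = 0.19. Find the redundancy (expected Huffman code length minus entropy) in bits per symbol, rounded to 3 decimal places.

Entropy H = −Σ p log₂ p ≈ 1.9412 bits.
Huffman merges: 19/100+19/100→19/50; 1/4+37/100→31/50; 19/50+31/50→1. L = 2 ≈ 2.0000.
L − H = 2.0000 − 1.9412 = 0.059 bits.

0.059 bits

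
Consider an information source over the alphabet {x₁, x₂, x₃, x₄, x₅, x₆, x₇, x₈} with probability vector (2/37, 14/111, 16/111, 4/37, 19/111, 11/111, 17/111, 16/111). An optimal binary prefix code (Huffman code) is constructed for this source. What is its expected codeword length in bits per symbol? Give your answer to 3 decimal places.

2.982 bits/symbol

Repeatedly combine the two least-probable nodes; the expected code length is the sum of the merged weights.
merge 2/37 + 11/111 → 17/111
merge 4/37 + 14/111 → 26/111
merge 16/111 + 16/111 → 32/111
merge 17/111 + 17/111 → 34/111
merge 19/111 + 26/111 → 15/37
merge 32/111 + 34/111 → 22/37
merge 15/37 + 22/37 → 1
L = 17/111 + 26/111 + 32/111 + 34/111 + 15/37 + 22/37 + 1 = 331/111 ≈ 2.982 bits/symbol.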